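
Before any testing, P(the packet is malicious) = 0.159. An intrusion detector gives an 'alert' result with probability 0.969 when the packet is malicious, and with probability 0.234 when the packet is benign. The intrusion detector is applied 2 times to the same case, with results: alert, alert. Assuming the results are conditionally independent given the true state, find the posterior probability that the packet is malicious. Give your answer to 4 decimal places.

Let H be the event that the packet is malicious; start with P(H) = 0.159. P('alert'|H) = 0.969, P('alert'|¬H) = 0.234.
Update on result 1 ('alert'): P(H) ← 0.969·0.1590 / (0.969·0.1590 + 0.234·0.8410) = 0.15407/0.35086 = 0.4391.
Update on result 2 ('alert'): P(H) ← 0.969·0.4391 / (0.969·0.4391 + 0.234·0.5609) = 0.42550/0.55675 = 0.7643.

Posterior P(H) ≈ 0.7643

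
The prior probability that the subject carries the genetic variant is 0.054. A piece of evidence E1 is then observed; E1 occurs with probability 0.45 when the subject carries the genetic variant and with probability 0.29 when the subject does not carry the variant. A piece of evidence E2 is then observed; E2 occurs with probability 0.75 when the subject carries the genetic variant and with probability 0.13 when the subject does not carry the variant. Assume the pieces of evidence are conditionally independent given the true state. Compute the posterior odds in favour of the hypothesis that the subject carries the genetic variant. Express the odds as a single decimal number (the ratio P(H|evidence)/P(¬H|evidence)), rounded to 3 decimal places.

Posterior odds ≈ 0.511

Prior odds = 0.054/(1−0.054) = 0.057082. In log-odds, ln(0.057082) = -2.8633.
Add log likelihood ratios: ln(1.5517) + ln(5.7692) = 2.1919.
Posterior log-odds = -0.67135, so posterior odds = exp(-0.67135) = 0.51102.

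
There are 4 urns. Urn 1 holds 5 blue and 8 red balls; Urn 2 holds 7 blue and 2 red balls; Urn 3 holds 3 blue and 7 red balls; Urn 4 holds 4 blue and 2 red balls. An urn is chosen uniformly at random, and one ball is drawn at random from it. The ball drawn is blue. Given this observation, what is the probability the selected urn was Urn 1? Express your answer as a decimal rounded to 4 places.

Tabulate prior·likelihood by source: [1] prior 0.25, lik 0.3846, product 0.09615; [2] prior 0.25, lik 0.7778, product 0.1944; [3] prior 0.25, lik 0.3, product 0.07500; [4] prior 0.25, lik 0.6667, product 0.1667.
Normalizing constant = 0.53226; the posterior for Urn 1 is its product over the sum, 0.09615/0.53226 = 0.1807.

Posterior probability ≈ 0.1807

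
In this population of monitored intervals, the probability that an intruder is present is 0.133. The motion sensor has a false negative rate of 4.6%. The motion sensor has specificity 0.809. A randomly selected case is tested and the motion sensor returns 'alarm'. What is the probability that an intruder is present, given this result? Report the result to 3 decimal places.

P(H | E) ≈ 0.434

Let H be the event that an intruder is present. P(H) = 0.133, so P(¬H) = 0.867. With E the 'alarm' result, P(E|H) = 0.954 and P(E|¬H) = 0.191.
P(E) = 0.954·0.133 + 0.191·0.867 = 0.12688 + 0.16560 = 0.29248.
By Bayes' theorem, P(H|E) = 0.12688 / 0.29248 = 0.434.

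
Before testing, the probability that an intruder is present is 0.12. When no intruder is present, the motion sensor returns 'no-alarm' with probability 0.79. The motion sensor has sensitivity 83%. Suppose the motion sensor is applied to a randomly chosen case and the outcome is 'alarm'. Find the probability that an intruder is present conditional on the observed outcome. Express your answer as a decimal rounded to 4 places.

Write H for 'an intruder is present'. Prior odds H:¬H = 0.12/0.88 = 0.13636. For the 'alarm' outcome, the likelihood ratio is 0.83/0.21 = 3.9524.
Posterior odds = 0.13636 × 3.9524 = 0.53896, so P(H|E) = 0.53896/(1+0.53896) = 0.3502.

P(H | E) ≈ 0.3502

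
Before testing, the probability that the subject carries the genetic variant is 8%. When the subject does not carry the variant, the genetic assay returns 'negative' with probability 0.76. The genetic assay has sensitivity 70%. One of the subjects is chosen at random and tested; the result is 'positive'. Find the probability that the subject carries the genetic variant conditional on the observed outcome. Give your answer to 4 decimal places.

Let H be the event that the subject carries the genetic variant. P(H) = 0.08, so P(¬H) = 0.92. With E the 'positive' result, P(E|H) = 0.7 and P(E|¬H) = 0.24.
P(E) = 0.7·0.08 + 0.24·0.92 = 0.056000 + 0.22080 = 0.27680.
By Bayes' theorem, P(H|E) = 0.056000 / 0.27680 = 0.2023.

P(H | E) ≈ 0.2023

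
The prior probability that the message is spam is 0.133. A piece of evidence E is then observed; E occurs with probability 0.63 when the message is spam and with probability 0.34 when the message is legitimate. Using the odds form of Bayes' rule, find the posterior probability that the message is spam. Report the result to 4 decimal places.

Prior odds = 0.133/(1−0.133) = 0.15340.
Likelihood ratio for E = 0.63/0.34 = 1.8529.
Posterior odds = prior odds × LR = 0.28425.
Posterior probability = odds/(1+odds) = 0.28425/1.2842 = 0.2213.

Posterior probability ≈ 0.2213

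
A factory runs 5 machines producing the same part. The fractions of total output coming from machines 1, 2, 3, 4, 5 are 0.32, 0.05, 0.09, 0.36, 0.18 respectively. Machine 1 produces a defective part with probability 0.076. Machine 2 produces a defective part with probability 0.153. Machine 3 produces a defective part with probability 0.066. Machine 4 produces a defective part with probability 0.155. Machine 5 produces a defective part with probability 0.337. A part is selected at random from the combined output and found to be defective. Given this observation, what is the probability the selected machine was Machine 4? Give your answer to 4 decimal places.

P(defective|M1) = 0.076; P(defective|M2) = 0.153; P(defective|M3) = 0.066; P(defective|M4) = 0.155; P(defective|M5) = 0.337.
Prior × likelihood for each source: 0.32·0.076=0.02432, 0.05·0.153=0.007650, 0.09·0.066=0.005940, 0.36·0.155=0.05580, 0.18·0.337=0.06066. Summing gives P(defective) = 0.15437.
P(Machine 4 | defective) = 0.05580 / 0.15437 = 0.3615.

Posterior probability ≈ 0.3615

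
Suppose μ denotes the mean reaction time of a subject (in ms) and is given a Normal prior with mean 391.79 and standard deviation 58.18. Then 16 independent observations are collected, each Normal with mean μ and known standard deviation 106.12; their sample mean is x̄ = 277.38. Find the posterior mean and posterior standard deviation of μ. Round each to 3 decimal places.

Posterior mean ≈ 297.075; posterior SD ≈ 24.139

Prior precision 1/τ₀² = 1/58.18² = 0.00029543; data precision n/σ² = 16/106.12² = 0.00142078.
Posterior precision = 0.00029543 + 0.00142078 = 0.00171620, giving posterior SD = 1/√0.00171620 = 24.139.
Posterior mean = (0.00029543·391.79 + 0.00142078·277.38) / 0.00171620 = 297.075.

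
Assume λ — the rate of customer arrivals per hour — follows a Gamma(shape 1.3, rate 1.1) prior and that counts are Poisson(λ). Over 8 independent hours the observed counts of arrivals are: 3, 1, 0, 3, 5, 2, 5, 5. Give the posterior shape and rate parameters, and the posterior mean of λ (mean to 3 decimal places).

The Poisson likelihood adds the total count to the shape and the number of exposure periods to the rate. Here ∑xᵢ = 24 and n = 8, so shape 1.3→25.3 and rate 1.1→9.1.
Posterior mean = shape/rate = 25.3/9.1 = 2.780.

Posterior: Gamma(shape=25.3, rate=9.1); mean ≈ 2.780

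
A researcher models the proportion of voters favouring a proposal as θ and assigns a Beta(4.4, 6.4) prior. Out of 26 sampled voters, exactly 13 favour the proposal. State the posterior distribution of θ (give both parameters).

Posterior: Beta(17.4, 19.4)

Observing 13 successes and 13 failures updates Beta(4.4, 6.4) by adding the success and failure counts to the two shape parameters: α = 4.4+13 = 17.4, β = 6.4+13 = 19.4.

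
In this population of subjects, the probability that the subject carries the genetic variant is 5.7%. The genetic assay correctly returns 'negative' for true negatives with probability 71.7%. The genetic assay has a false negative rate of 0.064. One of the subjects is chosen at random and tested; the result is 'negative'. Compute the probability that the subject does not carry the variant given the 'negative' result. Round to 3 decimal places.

Write H for 'the subject carries the genetic variant'. Prior odds H:¬H = 0.057/0.943 = 0.060445. For the 'negative' outcome, the likelihood ratio is 0.064/0.717 = 0.089261.
Posterior odds = 0.060445 × 0.089261 = 0.0053954, so P(H|E) = 0.0053954/(1+0.0053954) = 0.005. Then P(¬H|E) = 1 − 0.005 = 0.995.

P(¬H | E) ≈ 0.995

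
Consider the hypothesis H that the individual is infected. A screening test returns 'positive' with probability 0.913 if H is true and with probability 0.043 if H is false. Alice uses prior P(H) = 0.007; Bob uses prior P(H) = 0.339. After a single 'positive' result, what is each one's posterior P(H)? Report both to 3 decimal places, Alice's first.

Alice: 0.130; Bob: 0.916

The likelihood ratio for a 'positive' result is 0.913/0.043 = 21.233.
Alice: prior odds 0.007/0.993 = 0.0070493; posterior odds 0.14968; posterior probability 0.130.
Bob: prior odds 0.339/0.661 = 0.51286; posterior odds 10.889; posterior probability 0.916.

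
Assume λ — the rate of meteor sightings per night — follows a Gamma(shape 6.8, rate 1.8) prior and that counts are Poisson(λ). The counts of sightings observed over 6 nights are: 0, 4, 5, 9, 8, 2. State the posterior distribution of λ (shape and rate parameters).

Total count ∑xᵢ = 28 over n = 6 nights.
Gamma is conjugate to the Poisson likelihood: posterior is Gamma(shape = 6.8+28 = 34.8, rate = 1.8+6 = 7.8).

Posterior: Gamma(shape=34.8, rate=7.8)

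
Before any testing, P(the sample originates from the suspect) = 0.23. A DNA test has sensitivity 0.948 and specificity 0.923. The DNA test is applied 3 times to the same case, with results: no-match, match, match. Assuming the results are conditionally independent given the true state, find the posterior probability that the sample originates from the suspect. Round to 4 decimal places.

Let H be the event that the sample originates from the suspect; start with P(H) = 0.23. P('match'|H) = 0.948, P('match'|¬H) = 0.077.
Update on result 1 ('no-match'): P(H) ← 0.052·0.2300 / (0.052·0.2300 + 0.923·0.7700) = 0.011960/0.72267 = 0.0165.
Update on result 2 ('match'): P(H) ← 0.948·0.0165 / (0.948·0.0165 + 0.077·0.9835) = 0.015689/0.091415 = 0.1716.
Update on result 3 ('match'): P(H) ← 0.948·0.1716 / (0.948·0.1716 + 0.077·0.8284) = 0.16270/0.22649 = 0.7184.

Posterior P(H) ≈ 0.7184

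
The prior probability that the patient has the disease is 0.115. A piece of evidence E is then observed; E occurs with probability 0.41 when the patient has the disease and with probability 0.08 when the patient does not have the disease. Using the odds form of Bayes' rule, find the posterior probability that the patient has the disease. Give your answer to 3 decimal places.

Posterior probability ≈ 0.400

Prior odds = 0.115/(1−0.115) = 0.12994. In log-odds, ln(0.12994) = -2.0407.
Add log likelihood ratio: ln(5.1250) = 1.6341.
Posterior log-odds = -0.40652, so posterior odds = exp(-0.40652) = 0.66596. Converting, P(H|E) = 0.66596/1.6660 = 0.400.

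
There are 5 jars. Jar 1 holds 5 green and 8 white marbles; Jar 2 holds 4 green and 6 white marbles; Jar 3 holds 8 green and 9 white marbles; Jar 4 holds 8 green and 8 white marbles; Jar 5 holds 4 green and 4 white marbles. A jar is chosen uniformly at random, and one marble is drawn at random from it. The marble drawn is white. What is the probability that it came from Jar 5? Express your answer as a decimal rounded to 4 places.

Posterior probability ≈ 0.1822

Tabulate prior·likelihood by source: [1] prior 0.2, lik 0.6154, product 0.1231; [2] prior 0.2, lik 0.6, product 0.1200; [3] prior 0.2, lik 0.5294, product 0.1059; [4] prior 0.2, lik 0.5, product 0.1000; [5] prior 0.2, lik 0.5, product 0.1000.
Normalizing constant = 0.54896; the posterior for Jar 5 is its product over the sum, 0.1000/0.54896 = 0.1822.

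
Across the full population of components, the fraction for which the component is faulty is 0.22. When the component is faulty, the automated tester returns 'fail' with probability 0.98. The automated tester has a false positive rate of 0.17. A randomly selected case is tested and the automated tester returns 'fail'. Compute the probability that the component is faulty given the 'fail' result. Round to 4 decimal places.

P(H | E) ≈ 0.6192

Let H be the event that the component is faulty. P(H) = 0.22, so P(¬H) = 0.78. With E the 'fail' result, P(E|H) = 0.98 and P(E|¬H) = 0.17.
P(E) = 0.98·0.22 + 0.17·0.78 = 0.21560 + 0.13260 = 0.34820.
By Bayes' theorem, P(H|E) = 0.21560 / 0.34820 = 0.6192.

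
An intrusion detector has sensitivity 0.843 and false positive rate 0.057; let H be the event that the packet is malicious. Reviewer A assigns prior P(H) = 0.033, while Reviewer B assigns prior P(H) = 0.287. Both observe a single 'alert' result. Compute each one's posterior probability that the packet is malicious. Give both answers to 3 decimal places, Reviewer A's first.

Reviewer A: 0.335; Reviewer B: 0.856

The likelihood ratio for an 'alert' result is 0.843/0.057 = 14.789.
Reviewer A: prior odds 0.033/0.967 = 0.034126; posterior odds 0.50471; posterior probability 0.335.
Reviewer B: prior odds 0.287/0.713 = 0.40252; posterior odds 5.9531; posterior probability 0.856.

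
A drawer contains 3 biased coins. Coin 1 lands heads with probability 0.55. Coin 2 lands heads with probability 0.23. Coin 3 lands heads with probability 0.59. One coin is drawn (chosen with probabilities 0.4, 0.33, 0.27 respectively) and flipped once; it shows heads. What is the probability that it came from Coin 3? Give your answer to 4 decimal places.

Posterior probability ≈ 0.3500

P(heads|C1) = 0.55; P(heads|C2) = 0.23; P(heads|C3) = 0.59.
Prior × likelihood for each source: 0.4·0.55=0.2200, 0.33·0.23=0.07590, 0.27·0.59=0.1593. Summing gives P(heads) = 0.45520.
P(Coin 3 | heads) = 0.1593 / 0.45520 = 0.3500.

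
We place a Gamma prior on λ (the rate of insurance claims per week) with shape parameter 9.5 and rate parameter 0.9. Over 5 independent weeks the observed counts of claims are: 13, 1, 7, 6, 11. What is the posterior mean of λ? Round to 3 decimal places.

Posterior mean ≈ 8.051

The Poisson likelihood adds the total count to the shape and the number of exposure periods to the rate. Here ∑xᵢ = 38 and n = 5, so shape 9.5→47.5 and rate 0.9→5.9.
E[λ | data] = 47.5/5.9 = 8.051.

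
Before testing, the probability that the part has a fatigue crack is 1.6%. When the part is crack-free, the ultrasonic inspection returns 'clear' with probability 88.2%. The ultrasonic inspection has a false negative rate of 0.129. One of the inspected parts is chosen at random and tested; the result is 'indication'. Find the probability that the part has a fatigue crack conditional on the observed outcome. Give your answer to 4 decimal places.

P(H | E) ≈ 0.1072

Let H be the event that the part has a fatigue crack. P(H) = 0.016, so P(¬H) = 0.984. With E the 'indication' result, P(E|H) = 0.871 and P(E|¬H) = 0.118.
P(E) = 0.871·0.016 + 0.118·0.984 = 0.013936 + 0.11611 = 0.13005.
By Bayes' theorem, P(H|E) = 0.013936 / 0.13005 = 0.1072.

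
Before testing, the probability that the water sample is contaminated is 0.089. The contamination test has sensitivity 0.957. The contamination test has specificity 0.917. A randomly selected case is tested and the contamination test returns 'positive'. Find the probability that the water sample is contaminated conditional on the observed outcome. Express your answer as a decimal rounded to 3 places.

P(H | E) ≈ 0.530

Let H be the event that the water sample is contaminated. P(H) = 0.089, so P(¬H) = 0.911. With E the 'positive' result, P(E|H) = 0.957 and P(E|¬H) = 0.083.
P(E) = 0.957·0.089 + 0.083·0.911 = 0.085173 + 0.075613 = 0.16079.
By Bayes' theorem, P(H|E) = 0.085173 / 0.16079 = 0.530.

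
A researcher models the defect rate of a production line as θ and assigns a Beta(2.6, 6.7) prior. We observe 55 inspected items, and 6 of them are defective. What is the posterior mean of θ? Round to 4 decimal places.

The binomial likelihood is conjugate to the Beta prior: with 6 successes and 49 failures, the posterior is Beta(2.6+6, 6.7+49) = Beta(8.6, 55.7).
Posterior mean = α/(α+β) = 8.6/64.3 = 0.1337.

Posterior mean ≈ 0.1337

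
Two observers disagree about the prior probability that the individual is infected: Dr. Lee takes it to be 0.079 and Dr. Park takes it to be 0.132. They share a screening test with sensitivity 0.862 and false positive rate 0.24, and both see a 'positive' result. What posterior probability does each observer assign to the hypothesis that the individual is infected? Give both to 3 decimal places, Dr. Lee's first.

P('+'|H) = 0.862, P('+'|¬H) = 0.24.
Dr. Lee: numerator 0.862·0.079 = 0.068098; evidence = 0.068098+0.24·0.921 = 0.28914; posterior = 0.236.
Dr. Park: numerator 0.862·0.132 = 0.11378; evidence = 0.11378+0.24·0.868 = 0.32210; posterior = 0.353.

Dr. Lee: 0.236; Dr. Park: 0.353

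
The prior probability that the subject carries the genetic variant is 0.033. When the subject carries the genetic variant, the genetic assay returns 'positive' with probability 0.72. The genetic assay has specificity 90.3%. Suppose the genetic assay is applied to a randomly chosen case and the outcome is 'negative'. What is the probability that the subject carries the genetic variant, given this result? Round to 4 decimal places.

Let H be the event that the subject carries the genetic variant. P(H) = 0.033, so P(¬H) = 0.967. With E the 'negative' result, P(E|H) = 0.28 and P(E|¬H) = 0.903.
P(E) = 0.28·0.033 + 0.903·0.967 = 0.0092400 + 0.87320 = 0.88244.
By Bayes' theorem, P(H|E) = 0.0092400 / 0.88244 = 0.0105.

P(H | E) ≈ 0.0105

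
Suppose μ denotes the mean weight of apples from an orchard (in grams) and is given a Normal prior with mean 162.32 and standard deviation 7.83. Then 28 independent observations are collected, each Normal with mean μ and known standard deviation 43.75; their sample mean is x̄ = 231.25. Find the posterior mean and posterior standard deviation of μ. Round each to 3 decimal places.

With known σ, the Normal prior is conjugate. Weight on the data is w = (n/σ²)/(n/σ² + 1/τ₀²) = 0.0146286/(0.0146286+0.0163108) = 0.47281.
Posterior mean = w·x̄ + (1−w)·μ₀ = 0.47281·231.25 + 0.52719·162.32 = 194.911. Posterior variance = 1/(0.0146286+0.0163108) = 32.3212, so SD = 5.685.

Posterior mean ≈ 194.911; posterior SD ≈ 5.685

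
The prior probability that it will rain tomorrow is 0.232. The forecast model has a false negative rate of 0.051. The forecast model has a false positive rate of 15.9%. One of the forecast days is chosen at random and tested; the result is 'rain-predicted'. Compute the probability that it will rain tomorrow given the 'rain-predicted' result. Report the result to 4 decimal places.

Let H be the event that it will rain tomorrow. P(H) = 0.232, so P(¬H) = 0.768. With E the 'rain-predicted' result, P(E|H) = 0.949 and P(E|¬H) = 0.159.
P(E) = 0.949·0.232 + 0.159·0.768 = 0.22017 + 0.12211 = 0.34228.
By Bayes' theorem, P(H|E) = 0.22017 / 0.34228 = 0.6432.

P(H | E) ≈ 0.6432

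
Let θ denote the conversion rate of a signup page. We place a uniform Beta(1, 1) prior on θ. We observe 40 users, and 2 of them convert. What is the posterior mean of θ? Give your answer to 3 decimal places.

Posterior mean ≈ 0.071

Observing 2 successes and 38 failures updates Beta(1, 1) by adding the success and failure counts to the two shape parameters: α = 1+2 = 3, β = 1+38 = 39.
E[θ | data] = 3/(3+39) = 0.071.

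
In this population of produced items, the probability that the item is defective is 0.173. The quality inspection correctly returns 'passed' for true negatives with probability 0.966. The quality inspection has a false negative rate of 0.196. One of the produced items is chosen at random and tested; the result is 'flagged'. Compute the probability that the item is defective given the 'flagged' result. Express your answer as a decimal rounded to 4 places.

P(H | E) ≈ 0.8318

Let H be the event that the item is defective. P(H) = 0.173, so P(¬H) = 0.827. With E the 'flagged' result, P(E|H) = 0.804 and P(E|¬H) = 0.034.
P(E) = 0.804·0.173 + 0.034·0.827 = 0.13909 + 0.028118 = 0.16721.
By Bayes' theorem, P(H|E) = 0.13909 / 0.16721 = 0.8318.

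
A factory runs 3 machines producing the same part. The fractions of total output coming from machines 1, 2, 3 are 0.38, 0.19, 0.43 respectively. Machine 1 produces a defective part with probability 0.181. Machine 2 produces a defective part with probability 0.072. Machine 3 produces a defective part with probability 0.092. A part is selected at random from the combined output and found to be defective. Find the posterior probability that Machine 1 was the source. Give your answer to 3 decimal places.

Posterior probability ≈ 0.564

Tabulate prior·likelihood by source: [1] prior 0.38, lik 0.181, product 0.06878; [2] prior 0.19, lik 0.072, product 0.01368; [3] prior 0.43, lik 0.092, product 0.03956.
Normalizing constant = 0.12202; the posterior for Machine 1 is its product over the sum, 0.06878/0.12202 = 0.564.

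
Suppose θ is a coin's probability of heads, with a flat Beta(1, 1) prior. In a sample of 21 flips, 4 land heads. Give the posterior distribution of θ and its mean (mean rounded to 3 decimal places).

Posterior: Beta(5, 18); mean ≈ 0.217

Observing 4 successes and 17 failures updates Beta(1, 1) by adding the success and failure counts to the two shape parameters: α = 1+4 = 5, β = 1+17 = 18.
Posterior mean = α/(α+β) = 5/23 = 0.217.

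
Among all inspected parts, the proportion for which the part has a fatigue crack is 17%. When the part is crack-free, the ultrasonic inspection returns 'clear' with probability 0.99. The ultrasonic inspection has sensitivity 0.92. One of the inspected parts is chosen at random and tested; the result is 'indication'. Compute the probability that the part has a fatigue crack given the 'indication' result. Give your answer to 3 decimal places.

P(H | E) ≈ 0.950

Write H for 'the part has a fatigue crack'. Prior odds H:¬H = 0.17/0.83 = 0.20482. For the 'indication' outcome, the likelihood ratio is 0.92/0.01 = 92.000.
Posterior odds = 0.20482 × 92.000 = 18.843, so P(H|E) = 18.843/(1+18.843) = 0.950.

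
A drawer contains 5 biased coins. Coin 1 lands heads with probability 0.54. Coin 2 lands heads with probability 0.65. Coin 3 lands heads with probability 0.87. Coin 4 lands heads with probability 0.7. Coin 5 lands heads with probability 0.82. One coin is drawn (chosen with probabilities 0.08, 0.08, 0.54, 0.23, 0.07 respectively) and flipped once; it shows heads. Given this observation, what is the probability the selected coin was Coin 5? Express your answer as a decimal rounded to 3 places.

Posterior probability ≈ 0.073

P(heads|C1) = 0.54; P(heads|C2) = 0.65; P(heads|C3) = 0.87; P(heads|C4) = 0.7; P(heads|C5) = 0.82.
Prior × likelihood for each source: 0.08·0.54=0.04320, 0.08·0.65=0.05200, 0.54·0.87=0.4698, 0.23·0.7=0.1610, 0.07·0.82=0.05740. Summing gives P(heads) = 0.78340.
P(Coin 5 | heads) = 0.05740 / 0.78340 = 0.073.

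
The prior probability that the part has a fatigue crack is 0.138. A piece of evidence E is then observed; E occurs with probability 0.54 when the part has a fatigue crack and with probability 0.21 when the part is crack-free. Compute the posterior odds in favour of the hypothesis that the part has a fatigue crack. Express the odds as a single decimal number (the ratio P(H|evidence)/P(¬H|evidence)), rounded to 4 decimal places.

Prior odds = 0.138/(1−0.138) = 0.16009. In log-odds, ln(0.16009) = -1.8320.
Add log likelihood ratio: ln(2.5714) = 0.94446.
Posterior log-odds = -0.88754, so posterior odds = exp(-0.88754) = 0.41167.

Posterior odds ≈ 0.4117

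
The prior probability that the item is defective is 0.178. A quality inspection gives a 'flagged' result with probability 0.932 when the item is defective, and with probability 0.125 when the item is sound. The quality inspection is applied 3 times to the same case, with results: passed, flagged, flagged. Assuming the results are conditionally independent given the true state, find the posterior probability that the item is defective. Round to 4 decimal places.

Posterior P(H) ≈ 0.4833

With H the event that the item is defective, the joint likelihood of the observed sequence is P(data|H) = 0.068·0.932·0.932 = 0.059066 and P(data|¬H) = 0.875·0.125·0.125 = 0.013672.
Bayes: P(H|data) = 0.178·0.059066 / (0.178·0.059066 + 0.822·0.013672) = 0.010514/0.021752 = 0.4833.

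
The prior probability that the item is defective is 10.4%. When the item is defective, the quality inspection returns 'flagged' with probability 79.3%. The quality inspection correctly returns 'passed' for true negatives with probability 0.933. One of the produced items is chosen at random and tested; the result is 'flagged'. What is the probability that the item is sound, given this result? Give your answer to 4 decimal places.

Let H be the event that the item is defective. P(H) = 0.104, so P(¬H) = 0.896. With E the 'flagged' result, P(E|H) = 0.793 and P(E|¬H) = 0.067.
P(E) = 0.793·0.104 + 0.067·0.896 = 0.082472 + 0.060032 = 0.14250.
By Bayes' theorem, P(H|E) = 0.082472 / 0.14250 = 0.5787. Hence P(¬H|E) = 1 − 0.5787 = 0.4213.

P(¬H | E) ≈ 0.4213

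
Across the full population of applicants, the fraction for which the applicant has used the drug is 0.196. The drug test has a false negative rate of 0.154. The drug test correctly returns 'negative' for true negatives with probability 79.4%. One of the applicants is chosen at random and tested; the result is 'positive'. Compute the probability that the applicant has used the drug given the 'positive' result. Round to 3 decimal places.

P(H | E) ≈ 0.500

Let H be the event that the applicant has used the drug. P(H) = 0.196, so P(¬H) = 0.804. With E the 'positive' result, P(E|H) = 0.846 and P(E|¬H) = 0.206.
P(E) = 0.846·0.196 + 0.206·0.804 = 0.16582 + 0.16562 = 0.33144.
By Bayes' theorem, P(H|E) = 0.16582 / 0.33144 = 0.500.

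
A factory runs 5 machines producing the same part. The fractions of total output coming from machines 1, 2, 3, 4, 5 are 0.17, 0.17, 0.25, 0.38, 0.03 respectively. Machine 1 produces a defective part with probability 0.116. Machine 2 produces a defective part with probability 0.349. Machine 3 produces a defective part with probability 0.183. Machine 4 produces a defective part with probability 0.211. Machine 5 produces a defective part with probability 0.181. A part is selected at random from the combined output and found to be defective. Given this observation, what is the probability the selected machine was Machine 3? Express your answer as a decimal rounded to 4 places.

Posterior probability ≈ 0.2174

P(defective|M1) = 0.116; P(defective|M2) = 0.349; P(defective|M3) = 0.183; P(defective|M4) = 0.211; P(defective|M5) = 0.181.
Prior × likelihood for each source: 0.17·0.116=0.01972, 0.17·0.349=0.05933, 0.25·0.183=0.04575, 0.38·0.211=0.08018, 0.03·0.181=0.005430. Summing gives P(defective) = 0.21041.
P(Machine 3 | defective) = 0.04575 / 0.21041 = 0.2174.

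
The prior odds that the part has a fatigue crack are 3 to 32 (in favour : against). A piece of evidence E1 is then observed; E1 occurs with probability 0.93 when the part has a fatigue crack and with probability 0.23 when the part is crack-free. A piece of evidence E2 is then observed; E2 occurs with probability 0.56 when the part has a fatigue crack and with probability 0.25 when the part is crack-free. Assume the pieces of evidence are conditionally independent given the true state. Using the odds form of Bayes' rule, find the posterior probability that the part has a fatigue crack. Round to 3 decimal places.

Posterior probability ≈ 0.459

Prior odds = 3/32 = 0.093750.
Likelihood ratio for E1 = 0.93/0.23 = 4.0435.
Likelihood ratio for E2 = 0.56/0.25 = 2.2400.
Posterior odds = prior odds × LR₁ × LR₂ = 0.84913.
Posterior probability = odds/(1+odds) = 0.84913/1.8491 = 0.459.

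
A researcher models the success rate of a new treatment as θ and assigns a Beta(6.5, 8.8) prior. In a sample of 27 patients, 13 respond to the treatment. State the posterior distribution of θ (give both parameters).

Posterior: Beta(19.5, 22.8)

The binomial likelihood is conjugate to the Beta prior: with 13 successes and 14 failures, the posterior is Beta(6.5+13, 8.8+14) = Beta(19.5, 22.8).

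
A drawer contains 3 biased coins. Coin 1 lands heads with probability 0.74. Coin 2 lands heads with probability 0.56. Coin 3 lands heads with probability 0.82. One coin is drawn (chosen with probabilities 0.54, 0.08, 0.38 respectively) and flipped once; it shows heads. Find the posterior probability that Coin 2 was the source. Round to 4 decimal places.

Posterior probability ≈ 0.0593

P(heads|C1) = 0.74; P(heads|C2) = 0.56; P(heads|C3) = 0.82.
Prior × likelihood for each source: 0.54·0.74=0.3996, 0.08·0.56=0.04480, 0.38·0.82=0.3116. Summing gives P(heads) = 0.75600.
P(Coin 2 | heads) = 0.04480 / 0.75600 = 0.0593.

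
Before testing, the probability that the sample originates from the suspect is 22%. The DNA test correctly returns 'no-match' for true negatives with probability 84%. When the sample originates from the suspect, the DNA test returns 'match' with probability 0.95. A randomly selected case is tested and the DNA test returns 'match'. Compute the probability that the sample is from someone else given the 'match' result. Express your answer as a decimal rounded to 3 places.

Let H be the event that the sample originates from the suspect. P(H) = 0.22, so P(¬H) = 0.78. With E the 'match' result, P(E|H) = 0.95 and P(E|¬H) = 0.16.
P(E) = 0.95·0.22 + 0.16·0.78 = 0.20900 + 0.12480 = 0.33380.
By Bayes' theorem, P(H|E) = 0.20900 / 0.33380 = 0.626. Hence P(¬H|E) = 1 − 0.626 = 0.374.

P(¬H | E) ≈ 0.374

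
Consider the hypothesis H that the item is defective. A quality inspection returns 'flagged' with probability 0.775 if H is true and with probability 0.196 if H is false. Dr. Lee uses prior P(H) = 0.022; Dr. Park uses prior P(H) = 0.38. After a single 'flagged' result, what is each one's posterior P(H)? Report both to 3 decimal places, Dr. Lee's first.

Dr. Lee: 0.082; Dr. Park: 0.708

P('+'|H) = 0.775, P('+'|¬H) = 0.196.
Dr. Lee: numerator 0.775·0.022 = 0.017050; evidence = 0.017050+0.196·0.978 = 0.20874; posterior = 0.082.
Dr. Park: numerator 0.775·0.38 = 0.29450; evidence = 0.29450+0.196·0.62 = 0.41602; posterior = 0.708.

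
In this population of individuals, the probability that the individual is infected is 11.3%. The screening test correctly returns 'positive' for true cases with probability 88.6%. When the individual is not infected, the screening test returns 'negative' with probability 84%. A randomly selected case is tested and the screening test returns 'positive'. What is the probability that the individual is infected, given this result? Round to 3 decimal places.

P(H | E) ≈ 0.414

Write H for 'the individual is infected'. Prior odds H:¬H = 0.113/0.887 = 0.12740. For the 'positive' outcome, the likelihood ratio is 0.886/0.16 = 5.5375.
Posterior odds = 0.12740 × 5.5375 = 0.70545, so P(H|E) = 0.70545/(1+0.70545) = 0.414.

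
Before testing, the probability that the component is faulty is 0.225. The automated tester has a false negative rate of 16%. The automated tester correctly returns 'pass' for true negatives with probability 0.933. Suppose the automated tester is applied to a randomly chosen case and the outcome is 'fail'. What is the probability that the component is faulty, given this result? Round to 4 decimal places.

P(H | E) ≈ 0.7845

Write H for 'the component is faulty'. Prior odds H:¬H = 0.225/0.775 = 0.29032. For the 'fail' outcome, the likelihood ratio is 0.84/0.067 = 12.537.
Posterior odds = 0.29032 × 12.537 = 3.6399, so P(H|E) = 3.6399/(1+3.6399) = 0.7845.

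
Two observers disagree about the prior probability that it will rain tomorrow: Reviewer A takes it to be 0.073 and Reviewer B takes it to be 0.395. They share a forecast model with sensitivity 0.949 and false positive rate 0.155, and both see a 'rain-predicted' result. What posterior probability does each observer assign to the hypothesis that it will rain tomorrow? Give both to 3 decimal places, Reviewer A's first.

Reviewer A: 0.325; Reviewer B: 0.800

P('+'|H) = 0.949, P('+'|¬H) = 0.155.
Reviewer A: numerator 0.949·0.073 = 0.069277; evidence = 0.069277+0.155·0.927 = 0.21296; posterior = 0.325.
Reviewer B: numerator 0.949·0.395 = 0.37485; evidence = 0.37485+0.155·0.605 = 0.46863; posterior = 0.800.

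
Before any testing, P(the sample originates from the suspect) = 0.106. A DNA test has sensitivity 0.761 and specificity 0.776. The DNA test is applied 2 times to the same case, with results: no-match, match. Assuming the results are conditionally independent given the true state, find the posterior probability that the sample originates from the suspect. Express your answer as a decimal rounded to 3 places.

Let H be the event that the sample originates from the suspect; start with P(H) = 0.106. P('match'|H) = 0.761, P('match'|¬H) = 0.224.
Update on result 1 ('no-match'): P(H) ← 0.239·0.1060 / (0.239·0.1060 + 0.776·0.8940) = 0.025334/0.71908 = 0.0352.
Update on result 2 ('match'): P(H) ← 0.761·0.0352 / (0.761·0.0352 + 0.224·0.9648) = 0.026811/0.24292 = 0.1104.

Posterior P(H) ≈ 0.110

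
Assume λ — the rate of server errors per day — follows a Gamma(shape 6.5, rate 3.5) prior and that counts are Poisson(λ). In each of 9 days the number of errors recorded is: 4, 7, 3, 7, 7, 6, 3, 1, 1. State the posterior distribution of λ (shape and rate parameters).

Total count ∑xᵢ = 39 over n = 9 days.
Gamma is conjugate to the Poisson likelihood: posterior is Gamma(shape = 6.5+39 = 45.5, rate = 3.5+9 = 12.5).

Posterior: Gamma(shape=45.5, rate=12.5)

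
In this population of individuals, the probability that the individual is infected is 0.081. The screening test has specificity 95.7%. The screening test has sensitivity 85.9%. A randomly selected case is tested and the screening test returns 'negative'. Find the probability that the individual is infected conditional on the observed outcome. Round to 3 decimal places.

P(H | E) ≈ 0.013

Let H be the event that the individual is infected. P(H) = 0.081, so P(¬H) = 0.919. With E the 'negative' result, P(E|H) = 0.141 and P(E|¬H) = 0.957.
P(E) = 0.141·0.081 + 0.957·0.919 = 0.011421 + 0.87948 = 0.89090.
By Bayes' theorem, P(H|E) = 0.011421 / 0.89090 = 0.013.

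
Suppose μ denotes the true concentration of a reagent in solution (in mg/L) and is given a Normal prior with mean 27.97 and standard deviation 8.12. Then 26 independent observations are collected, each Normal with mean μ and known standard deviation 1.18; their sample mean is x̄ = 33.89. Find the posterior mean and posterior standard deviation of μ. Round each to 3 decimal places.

Prior precision 1/τ₀² = 1/8.12² = 0.0151666; data precision n/σ² = 26/1.18² = 18.6728.
Posterior precision = 0.0151666 + 18.6728 = 18.6880, giving posterior SD = 1/√18.6880 = 0.231.
Posterior mean = (0.0151666·27.97 + 18.6728·33.89) / 18.6880 = 33.885.

Posterior mean ≈ 33.885; posterior SD ≈ 0.231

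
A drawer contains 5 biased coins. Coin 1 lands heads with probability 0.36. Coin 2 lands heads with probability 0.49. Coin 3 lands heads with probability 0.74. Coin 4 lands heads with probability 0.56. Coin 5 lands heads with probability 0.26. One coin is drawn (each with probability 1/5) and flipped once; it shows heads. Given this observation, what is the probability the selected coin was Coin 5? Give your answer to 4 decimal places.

Posterior probability ≈ 0.1079

P(heads|C1) = 0.36; P(heads|C2) = 0.49; P(heads|C3) = 0.74; P(heads|C4) = 0.56; P(heads|C5) = 0.26.
Prior × likelihood for each source: 0.2·0.36=0.07200, 0.2·0.49=0.09800, 0.2·0.74=0.1480, 0.2·0.56=0.1120, 0.2·0.26=0.05200. Summing gives P(heads) = 0.48200.
P(Coin 5 | heads) = 0.05200 / 0.48200 = 0.1079.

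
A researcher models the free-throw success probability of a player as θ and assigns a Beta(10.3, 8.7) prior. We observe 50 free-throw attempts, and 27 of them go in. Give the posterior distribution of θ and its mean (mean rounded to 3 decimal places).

Observing 27 successes and 23 failures updates Beta(10.3, 8.7) by adding the success and failure counts to the two shape parameters: α = 10.3+27 = 37.3, β = 8.7+23 = 31.7.
E[θ | data] = 37.3/(37.3+31.7) = 0.541.

Posterior: Beta(37.3, 31.7); mean ≈ 0.541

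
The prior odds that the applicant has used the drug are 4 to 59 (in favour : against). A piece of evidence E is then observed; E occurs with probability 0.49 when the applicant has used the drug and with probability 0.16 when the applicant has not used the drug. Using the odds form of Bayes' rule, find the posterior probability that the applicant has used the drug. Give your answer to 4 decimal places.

Prior odds = 4/59 = 0.067797. In log-odds, ln(0.067797) = -2.6912.
Add log likelihood ratio: ln(3.0625) = 1.1192.
Posterior log-odds = -1.5720, so posterior odds = exp(-1.5720) = 0.20763. Converting, P(H|E) = 0.20763/1.2076 = 0.1719.

Posterior probability ≈ 0.1719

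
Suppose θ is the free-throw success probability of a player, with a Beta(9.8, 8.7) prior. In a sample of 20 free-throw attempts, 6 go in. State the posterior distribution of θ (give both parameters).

Posterior: Beta(15.8, 22.7)

Observing 6 successes and 14 failures updates Beta(9.8, 8.7) by adding the success and failure counts to the two shape parameters: α = 9.8+6 = 15.8, β = 8.7+14 = 22.7.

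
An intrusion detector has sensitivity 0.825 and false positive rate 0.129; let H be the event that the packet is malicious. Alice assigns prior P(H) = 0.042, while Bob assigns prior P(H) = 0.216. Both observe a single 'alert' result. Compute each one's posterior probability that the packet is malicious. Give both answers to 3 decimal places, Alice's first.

Alice: 0.219; Bob: 0.638

P('+'|H) = 0.825, P('+'|¬H) = 0.129.
Alice: numerator 0.825·0.042 = 0.034650; evidence = 0.034650+0.129·0.958 = 0.15823; posterior = 0.219.
Bob: numerator 0.825·0.216 = 0.17820; evidence = 0.17820+0.129·0.784 = 0.27934; posterior = 0.638.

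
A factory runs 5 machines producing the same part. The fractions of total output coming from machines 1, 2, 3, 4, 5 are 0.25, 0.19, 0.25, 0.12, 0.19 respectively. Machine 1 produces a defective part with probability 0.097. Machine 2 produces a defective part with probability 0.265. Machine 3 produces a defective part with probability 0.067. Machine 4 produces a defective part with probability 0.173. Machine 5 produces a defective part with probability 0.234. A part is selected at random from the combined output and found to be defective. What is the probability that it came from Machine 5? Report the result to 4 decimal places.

Tabulate prior·likelihood by source: [1] prior 0.25, lik 0.097, product 0.02425; [2] prior 0.19, lik 0.265, product 0.05035; [3] prior 0.25, lik 0.067, product 0.01675; [4] prior 0.12, lik 0.173, product 0.02076; [5] prior 0.19, lik 0.234, product 0.04446.
Normalizing constant = 0.15657; the posterior for Machine 5 is its product over the sum, 0.04446/0.15657 = 0.2840.

Posterior probability ≈ 0.2840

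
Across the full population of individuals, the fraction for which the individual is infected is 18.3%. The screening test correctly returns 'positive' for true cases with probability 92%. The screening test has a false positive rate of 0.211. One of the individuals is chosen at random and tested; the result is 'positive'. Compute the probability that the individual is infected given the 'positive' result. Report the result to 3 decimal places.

Let H be the event that the individual is infected. P(H) = 0.183, so P(¬H) = 0.817. With E the 'positive' result, P(E|H) = 0.92 and P(E|¬H) = 0.211.
P(E) = 0.92·0.183 + 0.211·0.817 = 0.16836 + 0.17239 = 0.34075.
By Bayes' theorem, P(H|E) = 0.16836 / 0.34075 = 0.494.

P(H | E) ≈ 0.494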